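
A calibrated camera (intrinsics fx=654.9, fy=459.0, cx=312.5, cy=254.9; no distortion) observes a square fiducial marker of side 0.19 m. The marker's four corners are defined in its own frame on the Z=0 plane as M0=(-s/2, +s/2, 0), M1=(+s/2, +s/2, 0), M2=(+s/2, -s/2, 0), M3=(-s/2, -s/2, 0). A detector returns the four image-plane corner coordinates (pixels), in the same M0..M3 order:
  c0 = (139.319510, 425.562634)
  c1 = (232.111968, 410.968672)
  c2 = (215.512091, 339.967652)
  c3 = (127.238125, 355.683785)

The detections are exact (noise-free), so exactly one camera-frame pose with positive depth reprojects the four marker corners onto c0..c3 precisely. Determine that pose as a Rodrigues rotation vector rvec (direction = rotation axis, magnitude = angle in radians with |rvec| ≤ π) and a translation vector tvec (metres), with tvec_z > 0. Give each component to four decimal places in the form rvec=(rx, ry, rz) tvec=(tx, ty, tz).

rvec=(-0.2865, 0.2115, -0.2439) tvec=(-0.2585, 0.3489, 1.2567)

Intrinsics K: fx=654.9, fy=459.0, cx=312.5, cy=254.9
Marker side s = 0.19 m; corners in marker frame (Z=0):
  M0 = (-0.0950, +0.0950, 0)
  M1 = (+0.0950, +0.0950, 0)
  M2 = (+0.0950, -0.0950, 0)
  M3 = (-0.0950, -0.0950, 0)
Detected image corners:
  c0 = (139.319510, 425.562634) px
  c1 = (232.111968, 410.968672) px
  c2 = (215.512091, 339.967652) px
  c3 = (127.238125, 355.683785) px
Planar DLT: solve 8×8 A·h = b for H (H[2,2]=1):
  H  [+451.98297 +32.26172 +177.79742]
  H  [-131.82445 +278.31467 +382.33643]
  H  [-0.13574 -0.24118 +1.00000]
B = K⁻¹H; ‖b₁‖=0.795741, ‖b₂‖=0.795741; λ = 2/(‖b₁‖+‖b₂‖) = 1.256690, sign → tz>0 ⇒ λ=+1.256690
r₁ = λ·B[:,0] = (+0.94871,-0.26619,-0.17058); r₂ = λ·B[:,1] = (+0.20653,+0.93031,-0.30309)
r₃ = r₁×r₂ = (+0.23937,+0.25231,+0.93757); SVD([r₁ r₂ r₃]) → R = UVᵀ:
  R  [+0.94871 +0.20653 +0.23937]
  R  [-0.26619 +0.93031 +0.25231]
  R  [-0.17058 -0.30309 +0.93757]
t = (-0.25848, +0.34891, +1.25669) m
tr R = 2.816589; θ = arccos((tr R − 1)/2) = 0.431607 rad = 24.729°
axis k = ((R−Rᵀ)₃₂, (R−Rᵀ)₁₃, (R−Rᵀ)₂₁) / (2 sinθ) = (-0.663835, +0.489984, -0.565013)
rvec = θ·k = (-0.286516, +0.211480, -0.243864)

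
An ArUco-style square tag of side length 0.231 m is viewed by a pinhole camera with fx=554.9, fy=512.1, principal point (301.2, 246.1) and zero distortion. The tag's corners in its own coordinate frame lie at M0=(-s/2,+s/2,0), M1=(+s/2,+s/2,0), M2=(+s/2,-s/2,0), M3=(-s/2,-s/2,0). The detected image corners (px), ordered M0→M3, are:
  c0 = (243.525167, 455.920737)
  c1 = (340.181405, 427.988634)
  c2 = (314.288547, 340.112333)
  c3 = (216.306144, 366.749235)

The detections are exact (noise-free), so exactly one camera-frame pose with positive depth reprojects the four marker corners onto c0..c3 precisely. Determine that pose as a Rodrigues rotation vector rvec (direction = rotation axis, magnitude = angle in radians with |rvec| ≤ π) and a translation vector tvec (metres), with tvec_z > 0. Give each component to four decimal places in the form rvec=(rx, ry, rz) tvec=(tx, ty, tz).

rvec=(0.0359, -0.1016, -0.2663) tvec=(-0.0506, 0.3759, 1.2691)

Intrinsics K: fx=554.9, fy=512.1, cx=301.2, cy=246.1
Marker side s = 0.231 m; corners in marker frame (Z=0):
  M0 = (-0.1155, +0.1155, 0)
  M1 = (+0.1155, +0.1155, 0)
  M2 = (+0.1155, -0.1155, 0)
  M3 = (-0.1155, -0.1155, 0)
Detected image corners:
  c0 = (243.525167, 455.920737) px
  c1 = (340.181405, 427.988634) px
  c2 = (314.288547, 340.112333) px
  c3 = (216.306144, 366.749235) px
Planar DLT: solve 8×8 A·h = b for H (H[2,2]=1):
  H  [+442.23069 +125.65323 +279.05693]
  H  [-88.22237 +398.49608 +397.77093]
  H  [+0.07520 +0.03847 +1.00000]
B = K⁻¹H; ‖b₁‖=0.787932, ‖b₂‖=0.787932; λ = 2/(‖b₁‖+‖b₂‖) = 1.269145, sign → tz>0 ⇒ λ=+1.269145
r₁ = λ·B[:,0] = (+0.95965,-0.26451,+0.09543); r₂ = λ·B[:,1] = (+0.26089,+0.96413,+0.04883)
r₃ = r₁×r₂ = (-0.10493,-0.02196,+0.99424); SVD([r₁ r₂ r₃]) → R = UVᵀ:
  R  [+0.95965 +0.26089 -0.10493]
  R  [-0.26451 +0.96413 -0.02196]
  R  [+0.09543 +0.04883 +0.99424]
t = (-0.05064, +0.37589, +1.26914) m
tr R = 2.918022; θ = arccos((tr R − 1)/2) = 0.287305 rad = 16.461°
axis k = ((R−Rᵀ)₃₂, (R−Rᵀ)₁₃, (R−Rᵀ)₂₁) / (2 sinθ) = (+0.124900, -0.353534, -0.927046)
rvec = θ·k = (+0.035885, -0.101572, -0.266345)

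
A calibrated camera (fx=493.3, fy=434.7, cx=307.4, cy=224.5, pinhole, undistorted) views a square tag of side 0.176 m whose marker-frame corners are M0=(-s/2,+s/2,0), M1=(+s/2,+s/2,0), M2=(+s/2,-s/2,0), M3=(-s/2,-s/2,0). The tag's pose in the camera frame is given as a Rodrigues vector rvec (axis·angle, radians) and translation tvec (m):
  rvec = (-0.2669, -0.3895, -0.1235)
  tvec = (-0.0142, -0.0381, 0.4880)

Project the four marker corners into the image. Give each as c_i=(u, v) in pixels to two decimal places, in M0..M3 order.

c0=(216.21, 276.81) c1=(387.53, 259.33) c2=(354.36, 121.74) c3=(193.03, 117.77)

Intrinsics K: fx=493.3, fy=434.7, cx=307.4, cy=224.5
Marker side s = 0.176 m; corners in marker frame (Z=0):
  M0 = (-0.0880, +0.0880, 0)
  M1 = (+0.0880, +0.0880, 0)
  M2 = (+0.0880, -0.0880, 0)
  M3 = (-0.0880, -0.0880, 0)
rvec = (-0.2669, -0.3895, -0.1235), |rvec| = θ = 0.48806 rad = 27.964°
Rodrigues: sinθ=0.46891, 1−cosθ=0.11675; R = I + sinθ·[k]× + (1−cosθ)·[k]×²:
    [+0.91816 +0.16961 -0.35806]
    [-0.06770 +0.95761 +0.28001]
    [+0.39038 -0.23285 +0.89072]
t = (-0.0142, -0.0381, 0.4880) m
M0: Pc = R·M0+t = (-0.08007, +0.05213, +0.43316); u = 493.3·(-0.08007)/0.43316 + 307.4 = 216.2092, v = 434.7·(+0.05213)/0.43316 + 224.5 = 276.8129
M1: Pc = R·M1+t = (+0.08152, +0.04021, +0.50186); u = 493.3·(+0.08152)/0.50186 + 307.4 = 387.5332, v = 434.7·(+0.04021)/0.50186 + 224.5 = 259.3305
M2: Pc = R·M2+t = (+0.05167, -0.12833, +0.54284); u = 493.3·(+0.05167)/0.54284 + 307.4 = 354.3566, v = 434.7·(-0.12833)/0.54284 + 224.5 = 121.7379
M3: Pc = R·M3+t = (-0.10992, -0.11641, +0.47414); u = 493.3·(-0.10992)/0.47414 + 307.4 = 193.0334, v = 434.7·(-0.11641)/0.47414 + 224.5 = 117.7710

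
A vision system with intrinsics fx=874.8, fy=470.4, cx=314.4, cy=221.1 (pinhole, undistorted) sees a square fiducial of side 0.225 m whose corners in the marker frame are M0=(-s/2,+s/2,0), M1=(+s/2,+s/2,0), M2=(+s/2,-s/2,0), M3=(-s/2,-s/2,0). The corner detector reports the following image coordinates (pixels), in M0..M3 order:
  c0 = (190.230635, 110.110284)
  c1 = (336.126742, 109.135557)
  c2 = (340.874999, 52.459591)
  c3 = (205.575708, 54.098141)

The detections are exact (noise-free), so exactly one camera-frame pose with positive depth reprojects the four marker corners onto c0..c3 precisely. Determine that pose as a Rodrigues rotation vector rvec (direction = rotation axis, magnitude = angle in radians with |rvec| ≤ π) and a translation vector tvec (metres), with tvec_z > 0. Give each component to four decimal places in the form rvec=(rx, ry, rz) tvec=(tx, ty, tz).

Intrinsics K: fx=874.8, fy=470.4, cx=314.4, cy=221.1
Marker side s = 0.225 m; corners in marker frame (Z=0):
  M0 = (-0.1125, +0.1125, 0)
  M1 = (+0.1125, +0.1125, 0)
  M2 = (+0.1125, -0.1125, 0)
  M3 = (-0.1125, -0.1125, 0)
Detected image corners:
  c0 = (190.230635, 110.110284) px
  c1 = (336.126742, 109.135557) px
  c2 = (340.874999, 52.459591) px
  c3 = (205.575708, 54.098141) px
Planar DLT: solve 8×8 A·h = b for H (H[2,2]=1):
  H  [+607.82584 -135.80716 +267.91742]
  H  [-10.76943 +222.77331 +80.38002]
  H  [-0.06023 -0.33928 +1.00000]
B = K⁻¹H; ‖b₁‖=0.719011, ‖b₂‖=0.719011; λ = 2/(‖b₁‖+‖b₂‖) = 1.390799, sign → tz>0 ⇒ λ=+1.390799
r₁ = λ·B[:,0] = (+0.99646,+0.00753,-0.08377); r₂ = λ·B[:,1] = (-0.04632,+0.88045,-0.47187)
r₃ = r₁×r₂ = (+0.07020,+0.47408,+0.87768); SVD([r₁ r₂ r₃]) → R = UVᵀ:
  R  [+0.99646 -0.04632 +0.07020]
  R  [+0.00753 +0.88045 +0.47408]
  R  [-0.08377 -0.47187 +0.87768]
t = (-0.07390, -0.41606, +1.39080) m
tr R = 2.754586; θ = arccos((tr R − 1)/2) = 0.500604 rad = 28.683°
axis k = ((R−Rᵀ)₃₂, (R−Rᵀ)₁₃, (R−Rᵀ)₂₁) / (2 sinθ) = (-0.985456, +0.160399, +0.056105)
rvec = θ·k = (-0.493324, +0.080296, +0.028087)

rvec=(-0.4933, 0.0803, 0.0281) tvec=(-0.0739, -0.4161, 1.3908)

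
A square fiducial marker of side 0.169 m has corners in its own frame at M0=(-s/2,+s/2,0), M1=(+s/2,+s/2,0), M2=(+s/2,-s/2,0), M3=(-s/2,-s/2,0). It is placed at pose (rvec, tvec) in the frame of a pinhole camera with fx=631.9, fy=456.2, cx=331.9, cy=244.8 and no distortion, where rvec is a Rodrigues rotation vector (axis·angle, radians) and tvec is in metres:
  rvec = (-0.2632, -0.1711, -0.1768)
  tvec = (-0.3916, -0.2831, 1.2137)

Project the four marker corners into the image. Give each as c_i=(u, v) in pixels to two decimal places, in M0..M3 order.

Intrinsics K: fx=631.9, fy=456.2, cx=331.9, cy=244.8
Marker side s = 0.169 m; corners in marker frame (Z=0):
  M0 = (-0.0845, +0.0845, 0)
  M1 = (+0.0845, +0.0845, 0)
  M2 = (+0.0845, -0.0845, 0)
  M3 = (-0.0845, -0.0845, 0)
rvec = (-0.2632, -0.1711, -0.1768), |rvec| = θ = 0.36029 rad = 20.643°
Rodrigues: sinθ=0.35254, 1−cosθ=0.06420; R = I + sinθ·[k]× + (1−cosθ)·[k]×²:
    [+0.97006 +0.19527 -0.14441]
    [-0.15073 +0.95028 +0.27250]
    [+0.19044 -0.24258 +0.95126]
t = (-0.3916, -0.2831, 1.2137) m
M0: Pc = R·M0+t = (-0.45707, -0.19007, +1.17711); u = 631.9·(-0.45707)/1.17711 + 331.9 = 86.5345, v = 456.2·(-0.19007)/1.17711 + 244.8 = 171.1384
M1: Pc = R·M1+t = (-0.29313, -0.21554, +1.20929); u = 631.9·(-0.29313)/1.20929 + 331.9 = 178.7293, v = 456.2·(-0.21554)/1.20929 + 244.8 = 163.4894
M2: Pc = R·M2+t = (-0.32613, -0.37613, +1.25029); u = 631.9·(-0.32613)/1.25029 + 331.9 = 167.0727, v = 456.2·(-0.37613)/1.25029 + 244.8 = 107.5578
M3: Pc = R·M3+t = (-0.49007, -0.35066, +1.21811); u = 631.9·(-0.49007)/1.21811 + 331.9 = 77.6728, v = 456.2·(-0.35066)/1.21811 + 244.8 = 113.4715

c0=(86.53, 171.14) c1=(178.73, 163.49) c2=(167.07, 107.56) c3=(77.67, 113.47)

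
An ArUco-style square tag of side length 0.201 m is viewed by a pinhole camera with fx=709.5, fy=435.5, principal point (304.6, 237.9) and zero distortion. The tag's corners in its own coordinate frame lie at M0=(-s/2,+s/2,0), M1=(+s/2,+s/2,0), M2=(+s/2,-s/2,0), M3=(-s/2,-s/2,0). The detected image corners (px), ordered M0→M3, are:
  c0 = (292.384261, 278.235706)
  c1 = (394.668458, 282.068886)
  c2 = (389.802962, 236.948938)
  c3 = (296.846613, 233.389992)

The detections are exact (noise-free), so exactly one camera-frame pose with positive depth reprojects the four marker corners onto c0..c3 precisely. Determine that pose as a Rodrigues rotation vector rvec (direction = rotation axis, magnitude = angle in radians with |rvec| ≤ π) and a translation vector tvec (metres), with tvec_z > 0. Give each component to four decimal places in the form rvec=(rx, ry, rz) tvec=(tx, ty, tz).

rvec=(-0.7667, -0.0360, 0.0542) tvec=(0.0800, 0.0627, 1.4602)

Intrinsics K: fx=709.5, fy=435.5, cx=304.6, cy=237.9
Marker side s = 0.201 m; corners in marker frame (Z=0):
  M0 = (-0.1005, +0.1005, 0)
  M1 = (+0.1005, +0.1005, 0)
  M2 = (+0.1005, -0.1005, 0)
  M3 = (-0.1005, -0.1005, 0)
Detected image corners:
  c0 = (292.384261, 278.235706) px
  c1 = (394.668458, 282.068886) px
  c2 = (389.802962, 236.948938) px
  c3 = (296.846613, 233.389992) px
Planar DLT: solve 8×8 A·h = b for H (H[2,2]=1):
  H  [+487.56302 -162.24232 +343.46359]
  H  [+20.60557 +101.30304 +256.58791]
  H  [+0.00873 -0.47540 +1.00000]
B = K⁻¹H; ‖b₁‖=0.684822, ‖b₂‖=0.684822; λ = 2/(‖b₁‖+‖b₂‖) = 1.460233, sign → tz>0 ⇒ λ=+1.460233
r₁ = λ·B[:,0] = (+0.99799,+0.06213,+0.01275); r₂ = λ·B[:,1] = (-0.03588,+0.71889,-0.69420)
r₃ = r₁×r₂ = (-0.05229,+0.69234,+0.71967); SVD([r₁ r₂ r₃]) → R = UVᵀ:
  R  [+0.99799 -0.03588 -0.05229]
  R  [+0.06213 +0.71889 +0.69234]
  R  [+0.01275 -0.69420 +0.71967]
t = (+0.07999, +0.06266, +1.46023) m
tr R = 2.436546; θ = arccos((tr R − 1)/2) = 0.769480 rad = 44.088°
axis k = ((R−Rᵀ)₃₂, (R−Rᵀ)₁₃, (R−Rᵀ)₂₁) / (2 sinθ) = (-0.996421, -0.046743, +0.070432)
rvec = θ·k = (-0.766726, -0.035968, +0.054196)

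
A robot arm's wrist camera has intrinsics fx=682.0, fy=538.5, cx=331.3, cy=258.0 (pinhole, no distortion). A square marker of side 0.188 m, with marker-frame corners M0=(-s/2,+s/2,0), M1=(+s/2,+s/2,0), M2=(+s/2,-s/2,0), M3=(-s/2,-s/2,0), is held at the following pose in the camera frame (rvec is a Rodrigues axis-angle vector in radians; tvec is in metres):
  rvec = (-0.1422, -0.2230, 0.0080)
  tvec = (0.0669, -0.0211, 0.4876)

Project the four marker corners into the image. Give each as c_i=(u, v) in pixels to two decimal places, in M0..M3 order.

Intrinsics K: fx=682.0, fy=538.5, cx=331.3, cy=258.0
Marker side s = 0.188 m; corners in marker frame (Z=0):
  M0 = (-0.0940, +0.0940, 0)
  M1 = (+0.0940, +0.0940, 0)
  M2 = (+0.0940, -0.0940, 0)
  M3 = (-0.0940, -0.0940, 0)
rvec = (-0.1422, -0.2230, 0.0080), |rvec| = θ = 0.26460 rad = 15.161°
Rodrigues: sinθ=0.26152, 1−cosθ=0.03480; R = I + sinθ·[k]× + (1−cosθ)·[k]×²:
    [+0.97525 +0.00786 -0.22097]
    [+0.02367 +0.98992 +0.13966]
    [+0.21984 -0.14143 +0.96523]
t = (0.0669, -0.0211, 0.4876) m
M0: Pc = R·M0+t = (-0.02403, +0.06973, +0.45364); u = 682.0·(-0.02403)/0.45364 + 331.3 = 295.1661, v = 538.5·(+0.06973)/0.45364 + 258.0 = 340.7706
M1: Pc = R·M1+t = (+0.15931, +0.07418, +0.49497); u = 682.0·(+0.15931)/0.49497 + 331.3 = 550.8094, v = 538.5·(+0.07418)/0.49497 + 258.0 = 338.7006
M2: Pc = R·M2+t = (+0.15783, -0.11193, +0.52156); u = 682.0·(+0.15783)/0.52156 + 331.3 = 537.6874, v = 538.5·(-0.11193)/0.52156 + 258.0 = 142.4374
M3: Pc = R·M3+t = (-0.02551, -0.11638, +0.48023); u = 682.0·(-0.02551)/0.48023 + 331.3 = 295.0693, v = 538.5·(-0.11638)/0.48023 + 258.0 = 127.5018

c0=(295.17, 340.77) c1=(550.81, 338.70) c2=(537.69, 142.44) c3=(295.07, 127.50)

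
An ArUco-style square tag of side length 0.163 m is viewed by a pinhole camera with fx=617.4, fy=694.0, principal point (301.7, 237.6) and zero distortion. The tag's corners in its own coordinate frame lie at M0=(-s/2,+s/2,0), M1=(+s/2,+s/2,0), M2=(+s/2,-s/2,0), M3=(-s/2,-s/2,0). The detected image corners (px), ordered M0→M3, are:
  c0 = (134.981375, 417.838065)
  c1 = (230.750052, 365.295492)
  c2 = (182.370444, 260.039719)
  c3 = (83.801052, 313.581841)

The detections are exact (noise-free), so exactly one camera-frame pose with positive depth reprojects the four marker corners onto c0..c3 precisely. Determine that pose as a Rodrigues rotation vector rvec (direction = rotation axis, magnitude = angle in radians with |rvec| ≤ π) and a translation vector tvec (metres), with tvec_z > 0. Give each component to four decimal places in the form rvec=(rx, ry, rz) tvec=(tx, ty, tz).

rvec=(0.1468, -0.0575, -0.4487) tvec=(-0.2176, 0.1381, 0.9374)

Intrinsics K: fx=617.4, fy=694.0, cx=301.7, cy=237.6
Marker side s = 0.163 m; corners in marker frame (Z=0):
  M0 = (-0.0815, +0.0815, 0)
  M1 = (+0.0815, +0.0815, 0)
  M2 = (+0.0815, -0.0815, 0)
  M3 = (-0.0815, -0.0815, 0)
Detected image corners:
  c0 = (134.981375, 417.838065) px
  c1 = (230.750052, 365.295492) px
  c2 = (182.370444, 260.039719) px
  c3 = (83.801052, 313.581841) px
Planar DLT: solve 8×8 A·h = b for H (H[2,2]=1):
  H  [+599.90236 +331.32403 +158.40632]
  H  [-317.02360 +698.38241 +339.83660]
  H  [+0.02461 +0.16422 +1.00000]
B = K⁻¹H; ‖b₁‖=1.066743, ‖b₂‖=1.066743; λ = 2/(‖b₁‖+‖b₂‖) = 0.937433, sign → tz>0 ⇒ λ=+0.937433
r₁ = λ·B[:,0] = (+0.89959,-0.43612,+0.02307); r₂ = λ·B[:,1] = (+0.42784,+0.89065,+0.15394)
r₃ = r₁×r₂ = (-0.08769,-0.12862,+0.98781); SVD([r₁ r₂ r₃]) → R = UVᵀ:
  R  [+0.89959 +0.42784 -0.08769]
  R  [-0.43612 +0.89065 -0.12862]
  R  [+0.02307 +0.15394 +0.98781]
t = (-0.21757, +0.13810, +0.93743) m
tr R = 2.778048; θ = arccos((tr R − 1)/2) = 0.475587 rad = 27.249°
axis k = ((R−Rᵀ)₃₂, (R−Rᵀ)₁₃, (R−Rᵀ)₂₁) / (2 sinθ) = (+0.308566, -0.120957, -0.943481)
rvec = θ·k = (+0.146750, -0.057525, -0.448708)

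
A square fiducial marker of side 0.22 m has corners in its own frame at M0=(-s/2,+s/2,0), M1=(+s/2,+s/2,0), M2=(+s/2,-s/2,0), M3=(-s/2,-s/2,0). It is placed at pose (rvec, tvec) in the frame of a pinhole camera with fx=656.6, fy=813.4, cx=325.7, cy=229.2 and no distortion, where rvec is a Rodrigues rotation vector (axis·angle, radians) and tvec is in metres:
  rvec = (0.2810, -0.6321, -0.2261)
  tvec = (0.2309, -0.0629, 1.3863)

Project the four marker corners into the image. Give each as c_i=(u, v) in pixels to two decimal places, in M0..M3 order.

Intrinsics K: fx=656.6, fy=813.4, cx=325.7, cy=229.2
Marker side s = 0.22 m; corners in marker frame (Z=0):
  M0 = (-0.1100, +0.1100, 0)
  M1 = (+0.1100, +0.1100, 0)
  M2 = (+0.1100, -0.1100, 0)
  M3 = (-0.1100, -0.1100, 0)
rvec = (0.2810, -0.6321, -0.2261), |rvec| = θ = 0.72776 rad = 41.697°
Rodrigues: sinθ=0.66520, 1−cosθ=0.25333; R = I + sinθ·[k]× + (1−cosθ)·[k]×²:
    [+0.78444 +0.12170 -0.60815]
    [-0.29162 +0.93778 -0.18848]
    [+0.54737 +0.32520 +0.77112]
t = (0.2309, -0.0629, 1.3863) m
M0: Pc = R·M0+t = (+0.15800, +0.07233, +1.36186); u = 656.6·(+0.15800)/1.36186 + 325.7 = 401.8770, v = 813.4·(+0.07233)/1.36186 + 229.2 = 272.4031
M1: Pc = R·M1+t = (+0.33058, +0.00818, +1.48228); u = 656.6·(+0.33058)/1.48228 + 325.7 = 472.1334, v = 813.4·(+0.00818)/1.48228 + 229.2 = 233.6873
M2: Pc = R·M2+t = (+0.30380, -0.19813, +1.41074); u = 656.6·(+0.30380)/1.41074 + 325.7 = 467.0978, v = 813.4·(-0.19813)/1.41074 + 229.2 = 114.9603
M3: Pc = R·M3+t = (+0.13122, -0.13398, +1.29032); u = 656.6·(+0.13122)/1.29032 + 325.7 = 392.4759, v = 813.4·(-0.13398)/1.29032 + 229.2 = 144.7423

c0=(401.88, 272.40) c1=(472.13, 233.69) c2=(467.10, 114.96) c3=(392.48, 144.74)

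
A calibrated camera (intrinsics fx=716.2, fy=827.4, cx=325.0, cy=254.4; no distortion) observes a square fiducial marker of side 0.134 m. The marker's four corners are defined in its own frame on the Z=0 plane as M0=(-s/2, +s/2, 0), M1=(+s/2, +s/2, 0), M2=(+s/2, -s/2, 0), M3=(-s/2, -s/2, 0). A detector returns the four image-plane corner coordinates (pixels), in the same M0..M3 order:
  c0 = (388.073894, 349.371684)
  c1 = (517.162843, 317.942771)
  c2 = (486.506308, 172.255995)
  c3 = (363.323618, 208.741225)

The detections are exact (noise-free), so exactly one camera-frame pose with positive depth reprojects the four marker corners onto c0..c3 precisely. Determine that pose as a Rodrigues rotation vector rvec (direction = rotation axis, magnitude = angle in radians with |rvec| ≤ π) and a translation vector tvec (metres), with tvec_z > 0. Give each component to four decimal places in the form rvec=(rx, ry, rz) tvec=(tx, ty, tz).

Intrinsics K: fx=716.2, fy=827.4, cx=325.0, cy=254.4
Marker side s = 0.134 m; corners in marker frame (Z=0):
  M0 = (-0.0670, +0.0670, 0)
  M1 = (+0.0670, +0.0670, 0)
  M2 = (+0.0670, -0.0670, 0)
  M3 = (-0.0670, -0.0670, 0)
Detected image corners:
  c0 = (388.073894, 349.371684) px
  c1 = (517.162843, 317.942771) px
  c2 = (486.506308, 172.255995) px
  c3 = (363.323618, 208.741225) px
Planar DLT: solve 8×8 A·h = b for H (H[2,2]=1):
  H  [+796.41265 +84.66877 +437.11797]
  H  [-340.06616 +995.30709 +261.12356]
  H  [-0.32931 -0.27711 +1.00000]
B = K⁻¹H; ‖b₁‖=1.340002, ‖b₂‖=1.340002; λ = 2/(‖b₁‖+‖b₂‖) = 0.746267, sign → tz>0 ⇒ λ=+0.746267
r₁ = λ·B[:,0] = (+0.94137,-0.23116,-0.24575); r₂ = λ·B[:,1] = (+0.18207,+0.96129,-0.20680)
r₃ = r₁×r₂ = (+0.28404,+0.14993,+0.94702); SVD([r₁ r₂ r₃]) → R = UVᵀ:
  R  [+0.94137 +0.18207 +0.28404]
  R  [-0.23116 +0.96129 +0.14993]
  R  [-0.24575 -0.20680 +0.94702]
t = (+0.11682, +0.00606, +0.74627) m
tr R = 2.849677; θ = arccos((tr R − 1)/2) = 0.390186 rad = 22.356°
axis k = ((R−Rᵀ)₃₂, (R−Rᵀ)₁₃, (R−Rᵀ)₂₁) / (2 sinθ) = (-0.468935, +0.696443, -0.543201)
rvec = θ·k = (-0.182972, +0.271742, -0.211949)

rvec=(-0.1830, 0.2717, -0.2119) tvec=(0.1168, 0.0061, 0.7463)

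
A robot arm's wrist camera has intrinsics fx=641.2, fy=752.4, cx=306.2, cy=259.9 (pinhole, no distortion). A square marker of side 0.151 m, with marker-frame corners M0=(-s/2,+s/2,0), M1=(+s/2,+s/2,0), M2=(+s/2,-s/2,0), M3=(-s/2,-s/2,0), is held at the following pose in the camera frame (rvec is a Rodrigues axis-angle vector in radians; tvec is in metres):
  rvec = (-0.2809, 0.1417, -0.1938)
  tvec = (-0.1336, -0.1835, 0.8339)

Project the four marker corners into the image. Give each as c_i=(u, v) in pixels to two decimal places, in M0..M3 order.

Intrinsics K: fx=641.2, fy=752.4, cx=306.2, cy=259.9
Marker side s = 0.151 m; corners in marker frame (Z=0):
  M0 = (-0.0755, +0.0755, 0)
  M1 = (+0.0755, +0.0755, 0)
  M2 = (+0.0755, -0.0755, 0)
  M3 = (-0.0755, -0.0755, 0)
rvec = (-0.2809, 0.1417, -0.1938), |rvec| = θ = 0.36952 rad = 21.172°
Rodrigues: sinθ=0.36116, 1−cosθ=0.06750; R = I + sinθ·[k]× + (1−cosθ)·[k]×²:
    [+0.97151 +0.16974 +0.16541]
    [-0.20910 +0.94243 +0.26098]
    [-0.11159 -0.28813 +0.95107]
t = (-0.1336, -0.1835, 0.8339) m
M0: Pc = R·M0+t = (-0.19413, -0.09656, +0.82057); u = 641.2·(-0.19413)/0.82057 + 306.2 = 154.5030, v = 752.4·(-0.09656)/0.82057 + 259.9 = 171.3620
M1: Pc = R·M1+t = (-0.04744, -0.12813, +0.80372); u = 641.2·(-0.04744)/0.80372 + 306.2 = 268.3565, v = 752.4·(-0.12813)/0.80372 + 259.9 = 139.9485
M2: Pc = R·M2+t = (-0.07307, -0.27044, +0.84723); u = 641.2·(-0.07307)/0.84723 + 306.2 = 250.9016, v = 752.4·(-0.27044)/0.84723 + 259.9 = 19.7298
M3: Pc = R·M3+t = (-0.21976, -0.23887, +0.86408); u = 641.2·(-0.21976)/0.86408 + 306.2 = 143.1211, v = 752.4·(-0.23887)/0.86408 + 259.9 = 51.9059

c0=(154.50, 171.36) c1=(268.36, 139.95) c2=(250.90, 19.73) c3=(143.12, 51.91)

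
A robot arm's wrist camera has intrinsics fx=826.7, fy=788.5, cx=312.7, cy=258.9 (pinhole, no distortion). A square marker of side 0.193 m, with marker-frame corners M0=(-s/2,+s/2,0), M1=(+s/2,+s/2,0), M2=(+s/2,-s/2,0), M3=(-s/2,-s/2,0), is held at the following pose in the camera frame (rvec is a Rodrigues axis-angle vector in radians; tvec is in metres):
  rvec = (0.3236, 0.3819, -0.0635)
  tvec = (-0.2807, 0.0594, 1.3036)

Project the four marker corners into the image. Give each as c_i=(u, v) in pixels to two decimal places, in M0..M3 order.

Intrinsics K: fx=826.7, fy=788.5, cx=312.7, cy=258.9
Marker side s = 0.193 m; corners in marker frame (Z=0):
  M0 = (-0.0965, +0.0965, 0)
  M1 = (+0.0965, +0.0965, 0)
  M2 = (+0.0965, -0.0965, 0)
  M3 = (-0.0965, -0.0965, 0)
rvec = (0.3236, 0.3819, -0.0635), |rvec| = θ = 0.50458 rad = 28.910°
Rodrigues: sinθ=0.48344, 1−cosθ=0.12462; R = I + sinθ·[k]× + (1−cosθ)·[k]×²:
    [+0.92664 +0.12133 +0.35584]
    [-0.00035 +0.94677 -0.32191]
    [-0.37596 +0.29817 +0.87735]
t = (-0.2807, 0.0594, 1.3036) m
M0: Pc = R·M0+t = (-0.35841, +0.15080, +1.36865); u = 826.7·(-0.35841)/1.36865 + 312.7 = 96.2105, v = 788.5·(+0.15080)/1.36865 + 258.9 = 345.7761
M1: Pc = R·M1+t = (-0.17957, +0.15073, +1.29609); u = 826.7·(-0.17957)/1.29609 + 312.7 = 198.1624, v = 788.5·(+0.15073)/1.29609 + 258.9 = 350.5989
M2: Pc = R·M2+t = (-0.20299, -0.03200, +1.23855); u = 826.7·(-0.20299)/1.23855 + 312.7 = 177.2104, v = 788.5·(-0.03200)/1.23855 + 258.9 = 238.5298
M3: Pc = R·M3+t = (-0.38183, -0.03193, +1.31111); u = 826.7·(-0.38183)/1.31111 + 312.7 = 71.9431, v = 788.5·(-0.03193)/1.31111 + 258.9 = 239.6975

c0=(96.21, 345.78) c1=(198.16, 350.60) c2=(177.21, 238.53) c3=(71.94, 239.70)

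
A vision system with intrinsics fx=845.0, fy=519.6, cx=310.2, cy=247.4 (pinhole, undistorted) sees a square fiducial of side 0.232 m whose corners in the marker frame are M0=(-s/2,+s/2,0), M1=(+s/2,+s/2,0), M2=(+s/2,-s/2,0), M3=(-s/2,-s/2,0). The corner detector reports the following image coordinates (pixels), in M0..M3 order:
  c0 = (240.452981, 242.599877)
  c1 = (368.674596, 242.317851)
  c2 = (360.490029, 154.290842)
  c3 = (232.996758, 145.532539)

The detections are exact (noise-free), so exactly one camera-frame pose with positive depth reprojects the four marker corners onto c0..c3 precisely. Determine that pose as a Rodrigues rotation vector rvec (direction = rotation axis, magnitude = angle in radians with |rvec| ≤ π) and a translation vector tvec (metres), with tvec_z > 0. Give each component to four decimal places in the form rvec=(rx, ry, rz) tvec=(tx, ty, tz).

Intrinsics K: fx=845.0, fy=519.6, cx=310.2, cy=247.4
Marker side s = 0.232 m; corners in marker frame (Z=0):
  M0 = (-0.1160, +0.1160, 0)
  M1 = (+0.1160, +0.1160, 0)
  M2 = (+0.1160, -0.1160, 0)
  M3 = (-0.1160, -0.1160, 0)
Detected image corners:
  c0 = (240.452981, 242.599877) px
  c1 = (368.674596, 242.317851) px
  c2 = (360.490029, 154.290842) px
  c3 = (232.996758, 145.532539) px
Planar DLT: solve 8×8 A·h = b for H (H[2,2]=1):
  H  [+678.38510 +18.61808 +303.77023]
  H  [+101.43880 +388.05609 +196.01855]
  H  [+0.42336 -0.05045 +1.00000]
B = K⁻¹H; ‖b₁‖=0.773569, ‖b₂‖=0.773569; λ = 2/(‖b₁‖+‖b₂‖) = 1.292709, sign → tz>0 ⇒ λ=+1.292709
r₁ = λ·B[:,0] = (+0.83691,-0.00821,+0.54728); r₂ = λ·B[:,1] = (+0.05242,+0.99649,-0.06522)
r₃ = r₁×r₂ = (-0.54483,+0.08327,+0.83440); SVD([r₁ r₂ r₃]) → R = UVᵀ:
  R  [+0.83691 +0.05242 -0.54483]
  R  [-0.00821 +0.99649 +0.08327]
  R  [+0.54728 -0.06522 +0.83440]
t = (-0.00984, -0.12783, +1.29271) m
tr R = 2.667806; θ = arccos((tr R − 1)/2) = 0.584654 rad = 33.498°
axis k = ((R−Rᵀ)₃₂, (R−Rᵀ)₁₃, (R−Rᵀ)₂₁) / (2 sinθ) = (-0.134519, -0.989387, -0.054931)
rvec = θ·k = (-0.078647, -0.578449, -0.032116)

rvec=(-0.0786, -0.5784, -0.0321) tvec=(-0.0098, -0.1278, 1.2927)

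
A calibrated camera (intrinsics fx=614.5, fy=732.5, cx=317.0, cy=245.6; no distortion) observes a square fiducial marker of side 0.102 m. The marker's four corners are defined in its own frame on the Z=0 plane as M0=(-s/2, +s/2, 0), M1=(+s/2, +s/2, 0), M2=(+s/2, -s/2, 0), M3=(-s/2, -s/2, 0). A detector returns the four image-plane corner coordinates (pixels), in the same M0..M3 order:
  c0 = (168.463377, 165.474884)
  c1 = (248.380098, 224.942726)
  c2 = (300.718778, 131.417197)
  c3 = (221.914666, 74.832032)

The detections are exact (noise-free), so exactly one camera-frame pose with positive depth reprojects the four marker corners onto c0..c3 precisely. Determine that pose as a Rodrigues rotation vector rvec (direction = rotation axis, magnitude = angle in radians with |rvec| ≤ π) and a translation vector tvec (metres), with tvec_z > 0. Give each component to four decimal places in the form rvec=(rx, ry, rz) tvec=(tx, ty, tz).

rvec=(-0.1839, 0.0551, 0.5609) tvec=(-0.0878, -0.0872, 0.6573)

Intrinsics K: fx=614.5, fy=732.5, cx=317.0, cy=245.6
Marker side s = 0.102 m; corners in marker frame (Z=0):
  M0 = (-0.0510, +0.0510, 0)
  M1 = (+0.0510, +0.0510, 0)
  M2 = (+0.0510, -0.0510, 0)
  M3 = (-0.0510, -0.0510, 0)
Detected image corners:
  c0 = (168.463377, 165.474884) px
  c1 = (248.380098, 224.942726) px
  c2 = (300.718778, 131.417197) px
  c3 = (221.914666, 74.832032) px
Planar DLT: solve 8×8 A·h = b for H (H[2,2]=1):
  H  [+741.53898 -575.18980 +234.88014]
  H  [+545.57218 +866.74750 +148.37160]
  H  [-0.15514 -0.24085 +1.00000]
B = K⁻¹H; ‖b₁‖=1.521435, ‖b₂‖=1.521435; λ = 2/(‖b₁‖+‖b₂‖) = 0.657274, sign → tz>0 ⇒ λ=+0.657274
r₁ = λ·B[:,0] = (+0.84576,+0.52373,-0.10197); r₂ = λ·B[:,1] = (-0.53356,+0.83081,-0.15830)
r₃ = r₁×r₂ = (+0.00181,+0.18829,+0.98211); SVD([r₁ r₂ r₃]) → R = UVᵀ:
  R  [+0.84576 -0.53356 +0.00181]
  R  [+0.52373 +0.83081 +0.18829]
  R  [-0.10197 -0.15830 +0.98211]
t = (-0.08784, -0.08724, +0.65727) m
tr R = 2.658682; θ = arccos((tr R − 1)/2) = 0.592869 rad = 33.969°
axis k = ((R−Rᵀ)₃₂, (R−Rᵀ)₁₃, (R−Rᵀ)₂₁) / (2 sinθ) = (-0.310160, +0.092866, +0.946138)
rvec = θ·k = (-0.183884, +0.055057, +0.560936)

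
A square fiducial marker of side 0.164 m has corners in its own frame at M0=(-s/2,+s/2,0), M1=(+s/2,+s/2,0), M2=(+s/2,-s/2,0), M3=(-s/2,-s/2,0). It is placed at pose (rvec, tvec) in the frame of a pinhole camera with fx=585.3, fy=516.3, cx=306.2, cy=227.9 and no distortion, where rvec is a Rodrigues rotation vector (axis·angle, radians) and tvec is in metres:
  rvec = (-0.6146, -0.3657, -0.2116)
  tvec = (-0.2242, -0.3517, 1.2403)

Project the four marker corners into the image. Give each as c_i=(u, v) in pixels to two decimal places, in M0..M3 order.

c0=(168.24, 104.16) c1=(246.90, 104.80) c2=(228.89, 61.43) c3=(154.68, 58.58)

Intrinsics K: fx=585.3, fy=516.3, cx=306.2, cy=227.9
Marker side s = 0.164 m; corners in marker frame (Z=0):
  M0 = (-0.0820, +0.0820, 0)
  M1 = (+0.0820, +0.0820, 0)
  M2 = (+0.0820, -0.0820, 0)
  M3 = (-0.0820, -0.0820, 0)
rvec = (-0.6146, -0.3657, -0.2116), |rvec| = θ = 0.74582 rad = 42.732°
Rodrigues: sinθ=0.67857, 1−cosθ=0.26547; R = I + sinθ·[k]× + (1−cosθ)·[k]×²:
    [+0.91481 +0.29979 -0.27066]
    [-0.08526 +0.79836 +0.59612]
    [+0.39479 -0.52226 +0.75590]
t = (-0.2242, -0.3517, 1.2403) m
M0: Pc = R·M0+t = (-0.27463, -0.27924, +1.16510); u = 585.3·(-0.27463)/1.16510 + 306.2 = 168.2363, v = 516.3·(-0.27924)/1.16510 + 227.9 = 104.1568
M1: Pc = R·M1+t = (-0.12460, -0.29323, +1.22985); u = 585.3·(-0.12460)/1.22985 + 306.2 = 246.8997, v = 516.3·(-0.29323)/1.22985 + 227.9 = 104.8016
M2: Pc = R·M2+t = (-0.17377, -0.42416, +1.31550); u = 585.3·(-0.17377)/1.31550 + 306.2 = 228.8858, v = 516.3·(-0.42416)/1.31550 + 227.9 = 61.4293
M3: Pc = R·M3+t = (-0.32380, -0.41017, +1.25075); u = 585.3·(-0.32380)/1.25075 + 306.2 = 154.6766, v = 516.3·(-0.41017)/1.25075 + 227.9 = 58.5834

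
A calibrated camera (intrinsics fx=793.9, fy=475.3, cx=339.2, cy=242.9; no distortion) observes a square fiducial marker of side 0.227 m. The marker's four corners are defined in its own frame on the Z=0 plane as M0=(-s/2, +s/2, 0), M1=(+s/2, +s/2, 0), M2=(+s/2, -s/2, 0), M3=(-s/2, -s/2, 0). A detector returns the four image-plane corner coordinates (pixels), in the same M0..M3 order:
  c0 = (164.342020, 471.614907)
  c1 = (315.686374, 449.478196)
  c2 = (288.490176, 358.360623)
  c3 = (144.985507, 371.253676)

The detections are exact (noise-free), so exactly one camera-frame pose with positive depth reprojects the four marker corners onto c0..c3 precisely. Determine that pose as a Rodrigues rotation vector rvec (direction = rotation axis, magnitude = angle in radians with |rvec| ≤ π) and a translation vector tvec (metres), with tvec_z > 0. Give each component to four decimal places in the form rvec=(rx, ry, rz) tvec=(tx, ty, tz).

Intrinsics K: fx=793.9, fy=475.3, cx=339.2, cy=242.9
Marker side s = 0.227 m; corners in marker frame (Z=0):
  M0 = (-0.1135, +0.1135, 0)
  M1 = (+0.1135, +0.1135, 0)
  M2 = (+0.1135, -0.1135, 0)
  M3 = (-0.1135, -0.1135, 0)
Detected image corners:
  c0 = (164.342020, 471.614907) px
  c1 = (315.686374, 449.478196) px
  c2 = (288.490176, 358.360623) px
  c3 = (144.985507, 371.253676) px
Planar DLT: solve 8×8 A·h = b for H (H[2,2]=1):
  H  [+733.76886 +36.36370 +231.09912]
  H  [+76.92622 +300.00470 +410.71567]
  H  [+0.37174 -0.29295 +1.00000]
B = K⁻¹H; ‖b₁‖=0.851390, ‖b₂‖=0.851390; λ = 2/(‖b₁‖+‖b₂‖) = 1.174551, sign → tz>0 ⇒ λ=+1.174551
r₁ = λ·B[:,0] = (+0.89904,-0.03304,+0.43662); r₂ = λ·B[:,1] = (+0.20081,+0.91721,-0.34409)
r₃ = r₁×r₂ = (-0.38911,+0.39703,+0.83124); SVD([r₁ r₂ r₃]) → R = UVᵀ:
  R  [+0.89904 +0.20081 -0.38911]
  R  [-0.03304 +0.91721 +0.39703]
  R  [+0.43662 -0.34409 +0.83124]
t = (-0.15993, +0.41470, +1.17455) m
tr R = 2.647489; θ = arccos((tr R − 1)/2) = 0.602812 rad = 34.539°
axis k = ((R−Rᵀ)₃₂, (R−Rᵀ)₁₃, (R−Rᵀ)₂₁) / (2 sinθ) = (-0.653590, -0.728209, -0.206232)
rvec = θ·k = (-0.393992, -0.438973, -0.124319)

rvec=(-0.3940, -0.4390, -0.1243) tvec=(-0.1599, 0.4147, 1.1746)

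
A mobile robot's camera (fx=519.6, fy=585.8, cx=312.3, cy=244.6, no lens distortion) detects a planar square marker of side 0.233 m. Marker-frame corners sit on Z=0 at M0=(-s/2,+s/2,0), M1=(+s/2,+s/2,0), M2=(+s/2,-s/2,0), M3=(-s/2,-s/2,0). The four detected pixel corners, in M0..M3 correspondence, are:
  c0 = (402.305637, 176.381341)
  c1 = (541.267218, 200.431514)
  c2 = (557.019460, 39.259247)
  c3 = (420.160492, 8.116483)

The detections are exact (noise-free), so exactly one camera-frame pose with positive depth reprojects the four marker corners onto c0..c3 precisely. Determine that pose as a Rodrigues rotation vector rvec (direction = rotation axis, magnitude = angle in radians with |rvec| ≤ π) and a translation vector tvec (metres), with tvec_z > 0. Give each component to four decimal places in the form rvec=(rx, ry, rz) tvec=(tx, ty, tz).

Intrinsics K: fx=519.6, fy=585.8, cx=312.3, cy=244.6
Marker side s = 0.233 m; corners in marker frame (Z=0):
  M0 = (-0.1165, +0.1165, 0)
  M1 = (+0.1165, +0.1165, 0)
  M2 = (+0.1165, -0.1165, 0)
  M3 = (-0.1165, -0.1165, 0)
Detected image corners:
  c0 = (402.305637, 176.381341) px
  c1 = (541.267218, 200.431514) px
  c2 = (557.019460, 39.259247) px
  c3 = (420.160492, 8.116483) px
Planar DLT: solve 8×8 A·h = b for H (H[2,2]=1):
  H  [+683.99079 -92.21359 +481.77054]
  H  [+138.85932 +702.14622 +105.95199]
  H  [+0.19185 -0.04206 +1.00000]
B = K⁻¹H; ‖b₁‖=1.226379, ‖b₂‖=1.226379; λ = 2/(‖b₁‖+‖b₂‖) = 0.815408, sign → tz>0 ⇒ λ=+0.815408
r₁ = λ·B[:,0] = (+0.97936,+0.12797,+0.15643); r₂ = λ·B[:,1] = (-0.12410,+0.99168,-0.03430)
r₃ = r₁×r₂ = (-0.15952,+0.01417,+0.98709); SVD([r₁ r₂ r₃]) → R = UVᵀ:
  R  [+0.97936 -0.12410 -0.15952]
  R  [+0.12797 +0.99168 +0.01417]
  R  [+0.15643 -0.03430 +0.98709]
t = (+0.26595, -0.19299, +0.81541) m
tr R = 2.958133; θ = arccos((tr R − 1)/2) = 0.204972 rad = 11.744°
axis k = ((R−Rᵀ)₃₂, (R−Rᵀ)₁₃, (R−Rᵀ)₂₁) / (2 sinθ) = (-0.119066, -0.776152, +0.619202)
rvec = θ·k = (-0.024405, -0.159090, +0.126919)

rvec=(-0.0244, -0.1591, 0.1269) tvec=(0.2660, -0.1930, 0.8154)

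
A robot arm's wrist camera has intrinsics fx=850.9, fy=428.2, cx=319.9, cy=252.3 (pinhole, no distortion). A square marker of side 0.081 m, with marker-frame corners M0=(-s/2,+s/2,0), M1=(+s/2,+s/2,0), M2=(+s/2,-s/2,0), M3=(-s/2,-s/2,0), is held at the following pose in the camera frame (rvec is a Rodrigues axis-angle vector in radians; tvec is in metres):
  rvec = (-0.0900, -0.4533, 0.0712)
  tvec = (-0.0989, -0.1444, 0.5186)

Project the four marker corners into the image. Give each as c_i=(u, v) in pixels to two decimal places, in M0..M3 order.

c0=(84.98, 159.44) c1=(216.65, 171.35) c2=(224.44, 108.82) c3=(95.47, 92.76)

Intrinsics K: fx=850.9, fy=428.2, cx=319.9, cy=252.3
Marker side s = 0.081 m; corners in marker frame (Z=0):
  M0 = (-0.0405, +0.0405, 0)
  M1 = (+0.0405, +0.0405, 0)
  M2 = (+0.0405, -0.0405, 0)
  M3 = (-0.0405, -0.0405, 0)
rvec = (-0.0900, -0.4533, 0.0712), |rvec| = θ = 0.46760 rad = 26.792°
Rodrigues: sinθ=0.45075, 1−cosθ=0.10735; R = I + sinθ·[k]× + (1−cosθ)·[k]×²:
    [+0.89663 -0.04860 -0.44011]
    [+0.08866 +0.99353 +0.07091]
    [+0.43381 -0.10260 +0.89514]
t = (-0.0989, -0.1444, 0.5186) m
M0: Pc = R·M0+t = (-0.13718, -0.10775, +0.49688); u = 850.9·(-0.13718)/0.49688 + 319.9 = 84.9756, v = 428.2·(-0.10775)/0.49688 + 252.3 = 159.4402
M1: Pc = R·M1+t = (-0.06455, -0.10057, +0.53201); u = 850.9·(-0.06455)/0.53201 + 319.9 = 216.6512, v = 428.2·(-0.10057)/0.53201 + 252.3 = 171.3538
M2: Pc = R·M2+t = (-0.06062, -0.18105, +0.54032); u = 850.9·(-0.06062)/0.54032 + 319.9 = 224.4391, v = 428.2·(-0.18105)/0.54032 + 252.3 = 108.8225
M3: Pc = R·M3+t = (-0.13325, -0.18823, +0.50519); u = 850.9·(-0.13325)/0.50519 + 319.9 = 95.4713, v = 428.2·(-0.18823)/0.50519 + 252.3 = 92.7554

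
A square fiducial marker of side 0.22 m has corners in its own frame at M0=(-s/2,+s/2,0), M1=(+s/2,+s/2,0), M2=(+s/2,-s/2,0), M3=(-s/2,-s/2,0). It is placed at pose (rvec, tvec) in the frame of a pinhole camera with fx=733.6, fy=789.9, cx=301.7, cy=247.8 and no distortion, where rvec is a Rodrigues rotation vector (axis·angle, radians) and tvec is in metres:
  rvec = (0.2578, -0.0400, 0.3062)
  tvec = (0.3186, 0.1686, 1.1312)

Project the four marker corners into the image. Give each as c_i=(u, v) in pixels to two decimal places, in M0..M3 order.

Intrinsics K: fx=733.6, fy=789.9, cx=301.7, cy=247.8
Marker side s = 0.22 m; corners in marker frame (Z=0):
  M0 = (-0.1100, +0.1100, 0)
  M1 = (+0.1100, +0.1100, 0)
  M2 = (+0.1100, -0.1100, 0)
  M3 = (-0.1100, -0.1100, 0)
rvec = (0.2578, -0.0400, 0.3062), |rvec| = θ = 0.40227 rad = 23.048°
Rodrigues: sinθ=0.39151, 1−cosθ=0.07982; R = I + sinθ·[k]× + (1−cosθ)·[k]×²:
    [+0.95296 -0.30310 +0.00001]
    [+0.29292 +0.92096 -0.25695]
    [+0.07787 +0.24486 +0.96643]
t = (0.3186, 0.1686, 1.1312) m
M0: Pc = R·M0+t = (+0.18043, +0.23768, +1.14957); u = 733.6·(+0.18043)/1.14957 + 301.7 = 416.8443, v = 789.9·(+0.23768)/1.14957 + 247.8 = 411.1196
M1: Pc = R·M1+t = (+0.39009, +0.30213, +1.16670); u = 733.6·(+0.39009)/1.16670 + 301.7 = 546.9785, v = 789.9·(+0.30213)/1.16670 + 247.8 = 452.3517
M2: Pc = R·M2+t = (+0.45677, +0.09952, +1.11283); u = 733.6·(+0.45677)/1.11283 + 301.7 = 602.8092, v = 789.9·(+0.09952)/1.11283 + 247.8 = 318.4370
M3: Pc = R·M3+t = (+0.24711, +0.03507, +1.09570); u = 733.6·(+0.24711)/1.09570 + 301.7 = 467.1500, v = 789.9·(+0.03507)/1.09570 + 247.8 = 273.0841

c0=(416.84, 411.12) c1=(546.98, 452.35) c2=(602.81, 318.44) c3=(467.15, 273.08)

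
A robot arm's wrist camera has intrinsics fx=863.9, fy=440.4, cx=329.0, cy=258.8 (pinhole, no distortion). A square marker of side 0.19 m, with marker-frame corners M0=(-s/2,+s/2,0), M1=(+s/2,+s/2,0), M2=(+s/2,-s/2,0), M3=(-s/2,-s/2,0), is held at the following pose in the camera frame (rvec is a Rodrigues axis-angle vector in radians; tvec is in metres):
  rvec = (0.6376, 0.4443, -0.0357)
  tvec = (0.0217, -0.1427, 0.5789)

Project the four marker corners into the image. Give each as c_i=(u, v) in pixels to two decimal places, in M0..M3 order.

Intrinsics K: fx=863.9, fy=440.4, cx=329.0, cy=258.8
Marker side s = 0.19 m; corners in marker frame (Z=0):
  M0 = (-0.0950, +0.0950, 0)
  M1 = (+0.0950, +0.0950, 0)
  M2 = (+0.0950, -0.0950, 0)
  M3 = (-0.0950, -0.0950, 0)
rvec = (0.6376, 0.4443, -0.0357), |rvec| = θ = 0.77795 rad = 44.573°
Rodrigues: sinθ=0.70182, 1−cosθ=0.28765; R = I + sinθ·[k]× + (1−cosθ)·[k]×²:
    [+0.90557 +0.16685 +0.39000]
    [+0.10244 +0.80617 -0.58274]
    [-0.41164 +0.56767 +0.71296]
t = (0.0217, -0.1427, 0.5789) m
M0: Pc = R·M0+t = (-0.04848, -0.07584, +0.67193); u = 863.9·(-0.04848)/0.67193 + 329.0 = 266.6713, v = 440.4·(-0.07584)/0.67193 + 258.8 = 209.0897
M1: Pc = R·M1+t = (+0.12358, -0.05638, +0.59372); u = 863.9·(+0.12358)/0.59372 + 329.0 = 508.8157, v = 440.4·(-0.05638)/0.59372 + 258.8 = 216.9780
M2: Pc = R·M2+t = (+0.09188, -0.20956, +0.48587); u = 863.9·(+0.09188)/0.48587 + 329.0 = 492.3661, v = 440.4·(-0.20956)/0.48587 + 258.8 = 68.8544
M3: Pc = R·M3+t = (-0.08018, -0.22902, +0.56408); u = 863.9·(-0.08018)/0.56408 + 329.0 = 206.2023, v = 440.4·(-0.22902)/0.56408 + 258.8 = 79.9957

c0=(266.67, 209.09) c1=(508.82, 216.98) c2=(492.37, 68.85) c3=(206.20, 80.00)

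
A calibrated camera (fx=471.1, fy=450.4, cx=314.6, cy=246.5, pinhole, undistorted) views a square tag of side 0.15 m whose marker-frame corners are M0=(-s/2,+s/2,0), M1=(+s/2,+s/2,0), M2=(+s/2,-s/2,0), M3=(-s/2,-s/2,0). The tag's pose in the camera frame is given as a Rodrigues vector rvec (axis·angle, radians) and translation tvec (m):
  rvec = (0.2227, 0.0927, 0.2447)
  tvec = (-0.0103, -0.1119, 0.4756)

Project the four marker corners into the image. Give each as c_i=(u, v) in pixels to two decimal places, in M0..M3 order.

Intrinsics K: fx=471.1, fy=450.4, cx=314.6, cy=246.5
Marker side s = 0.15 m; corners in marker frame (Z=0):
  M0 = (-0.0750, +0.0750, 0)
  M1 = (+0.0750, +0.0750, 0)
  M2 = (+0.0750, -0.0750, 0)
  M3 = (-0.0750, -0.0750, 0)
rvec = (0.2227, 0.0927, 0.2447), |rvec| = θ = 0.34361 rad = 19.687°
Rodrigues: sinθ=0.33689, 1−cosθ=0.05845; R = I + sinθ·[k]× + (1−cosθ)·[k]×²:
    [+0.96610 -0.22969 +0.11787]
    [+0.25013 +0.94580 -0.20711]
    [-0.06391 +0.22957 +0.97119]
t = (-0.0103, -0.1119, 0.4756) m
M0: Pc = R·M0+t = (-0.09998, -0.05973, +0.49761); u = 471.1·(-0.09998)/0.49761 + 314.6 = 219.9424, v = 450.4·(-0.05973)/0.49761 + 246.5 = 192.4414
M1: Pc = R·M1+t = (+0.04493, -0.02220, +0.48803); u = 471.1·(+0.04493)/0.48803 + 314.6 = 357.9723, v = 450.4·(-0.02220)/0.48803 + 246.5 = 226.0070
M2: Pc = R·M2+t = (+0.07938, -0.16407, +0.45359); u = 471.1·(+0.07938)/0.45359 + 314.6 = 397.0491, v = 450.4·(-0.16407)/0.45359 + 246.5 = 83.5786
M3: Pc = R·M3+t = (-0.06553, -0.20160, +0.46317); u = 471.1·(-0.06553)/0.46317 + 314.6 = 247.9482, v = 450.4·(-0.20160)/0.46317 + 246.5 = 50.4652

c0=(219.94, 192.44) c1=(357.97, 226.01) c2=(397.05, 83.58) c3=(247.95, 50.47)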